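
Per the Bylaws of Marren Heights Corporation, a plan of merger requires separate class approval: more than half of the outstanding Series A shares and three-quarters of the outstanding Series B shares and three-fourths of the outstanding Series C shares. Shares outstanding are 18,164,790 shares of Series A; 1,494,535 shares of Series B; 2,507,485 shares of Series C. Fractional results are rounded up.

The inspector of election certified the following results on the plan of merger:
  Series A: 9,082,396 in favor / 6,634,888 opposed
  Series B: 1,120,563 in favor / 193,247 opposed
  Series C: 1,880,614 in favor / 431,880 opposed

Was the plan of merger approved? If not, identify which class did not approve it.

Series A: a majority of 18164790 is 9082396; 9,082,396 required, 9,082,396 in favor — approved.
Series B: 3/4 of 1494535 = 1120901.25, rounded up to 1120902; 1,120,902 required, 1,120,563 in favor — not approved.
Series C: 3/4 of 2507485 = 1880613.75, rounded up to 1880614; 1,880,614 required, 1,880,614 in favor — approved.

Not approved — the Series B shares did not give the required vote.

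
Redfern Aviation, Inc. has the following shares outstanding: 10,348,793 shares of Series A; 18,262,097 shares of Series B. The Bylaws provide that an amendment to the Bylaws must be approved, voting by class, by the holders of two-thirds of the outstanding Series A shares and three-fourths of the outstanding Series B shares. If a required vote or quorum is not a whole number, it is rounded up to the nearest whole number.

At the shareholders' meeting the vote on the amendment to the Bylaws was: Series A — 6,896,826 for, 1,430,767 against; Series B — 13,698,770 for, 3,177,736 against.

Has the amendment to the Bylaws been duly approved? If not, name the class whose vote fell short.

Series A: 2/3 of 10348793 = 6899195.33, rounded up to 6899196; 6,899,196 required, 6,896,826 in favor — not approved.
Series B: 3/4 of 18262097 = 13696572.75, rounded up to 13696573; 13,696,573 required, 13,698,770 in favor — approved.

Not approved — the Series A shares did not give the required vote.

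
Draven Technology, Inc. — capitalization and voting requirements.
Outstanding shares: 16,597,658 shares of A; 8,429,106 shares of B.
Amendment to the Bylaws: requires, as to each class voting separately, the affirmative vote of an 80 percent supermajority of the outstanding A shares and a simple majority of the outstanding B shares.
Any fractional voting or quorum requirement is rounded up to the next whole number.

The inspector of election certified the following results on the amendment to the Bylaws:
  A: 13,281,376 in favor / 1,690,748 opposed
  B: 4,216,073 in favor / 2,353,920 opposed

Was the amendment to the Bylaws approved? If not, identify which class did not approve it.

Approved — every class gave the required vote.

A: 4/5 of 16597658 = 13278126.40, rounded up to 13278127; 13,278,127 required, 13,281,376 in favor — approved.
B: a majority of 8429106 is 4214554; 4,214,554 required, 4,216,073 in favor — approved.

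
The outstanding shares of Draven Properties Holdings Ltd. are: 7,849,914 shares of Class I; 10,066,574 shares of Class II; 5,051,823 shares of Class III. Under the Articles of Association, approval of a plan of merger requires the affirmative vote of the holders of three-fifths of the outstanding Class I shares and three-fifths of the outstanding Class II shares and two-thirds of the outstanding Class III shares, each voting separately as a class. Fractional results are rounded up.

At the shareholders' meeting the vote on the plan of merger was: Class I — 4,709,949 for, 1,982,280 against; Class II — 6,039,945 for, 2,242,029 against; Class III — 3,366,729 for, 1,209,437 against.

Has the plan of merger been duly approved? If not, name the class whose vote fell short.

Not approved — the Class III shares did not give the required vote.

Class I: 3/5 of 7849914 = 4709948.40, rounded up to 4709949; 4,709,949 required, 4,709,949 in favor — approved.
Class II: 3/5 of 10066574 = 6039944.40, rounded up to 6039945; 6,039,945 required, 6,039,945 in favor — approved.
Class III: 2/3 of 5051823 = 3367882; 3,367,882 required, 3,366,729 in favor — not approved.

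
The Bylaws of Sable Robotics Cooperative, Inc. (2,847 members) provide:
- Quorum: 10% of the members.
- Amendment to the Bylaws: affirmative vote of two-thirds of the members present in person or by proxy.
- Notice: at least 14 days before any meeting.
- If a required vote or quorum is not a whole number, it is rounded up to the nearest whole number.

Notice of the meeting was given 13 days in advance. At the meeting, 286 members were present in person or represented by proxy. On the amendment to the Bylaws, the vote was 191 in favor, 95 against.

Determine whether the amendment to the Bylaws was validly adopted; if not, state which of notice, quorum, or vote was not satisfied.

Notice: 13 days given; 14 required. Not satisfied.
Quorum: 10% of 2,847 = 284.70, rounded up to 285; 286 present. Satisfied.
Vote: requires two-thirds of those present (286); 2/3 of 286 = 190.67, rounded up to 191, so 191 needed; 191 in favor. Satisfied.

Invalid — notice requirement not satisfied.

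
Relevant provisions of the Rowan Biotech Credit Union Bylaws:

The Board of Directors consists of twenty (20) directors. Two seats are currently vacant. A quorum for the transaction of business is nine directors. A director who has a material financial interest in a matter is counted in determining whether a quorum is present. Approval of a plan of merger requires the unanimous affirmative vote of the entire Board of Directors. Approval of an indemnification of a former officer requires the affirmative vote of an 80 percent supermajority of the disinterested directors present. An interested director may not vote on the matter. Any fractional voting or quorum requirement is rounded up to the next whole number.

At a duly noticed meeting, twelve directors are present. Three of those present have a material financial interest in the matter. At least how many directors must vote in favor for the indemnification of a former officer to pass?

The indemnification of a former officer requires four-fifths of the disinterested directors present (12 − 3 = 9).
4/5 of 9 = 7.20, rounded up to 8.

8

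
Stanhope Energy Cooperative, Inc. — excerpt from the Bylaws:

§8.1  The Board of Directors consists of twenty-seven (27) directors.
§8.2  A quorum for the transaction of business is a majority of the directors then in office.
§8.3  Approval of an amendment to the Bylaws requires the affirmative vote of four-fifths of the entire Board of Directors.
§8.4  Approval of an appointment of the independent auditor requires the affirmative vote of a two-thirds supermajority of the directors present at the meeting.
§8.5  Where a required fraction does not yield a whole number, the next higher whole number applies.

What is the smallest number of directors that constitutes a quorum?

14

A majority of 27 is 14.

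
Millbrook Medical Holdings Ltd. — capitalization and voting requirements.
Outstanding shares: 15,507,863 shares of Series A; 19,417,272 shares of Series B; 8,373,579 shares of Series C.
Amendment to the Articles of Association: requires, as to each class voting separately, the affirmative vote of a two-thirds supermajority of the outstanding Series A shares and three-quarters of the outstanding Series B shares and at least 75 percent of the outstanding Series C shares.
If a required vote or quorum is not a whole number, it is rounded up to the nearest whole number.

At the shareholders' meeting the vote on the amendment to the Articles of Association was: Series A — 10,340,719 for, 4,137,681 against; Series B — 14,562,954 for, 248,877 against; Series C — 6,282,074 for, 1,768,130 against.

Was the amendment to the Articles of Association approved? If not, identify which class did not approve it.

Series A: 2/3 of 15507863 = 10338575.33, rounded up to 10338576; 10,338,576 required, 10,340,719 in favor — approved.
Series B: 3/4 of 19417272 = 14562954; 14,562,954 required, 14,562,954 in favor — approved.
Series C: 3/4 of 8373579 = 6280184.25, rounded up to 6280185; 6,280,185 required, 6,282,074 in favor — approved.

Approved — every class gave the required vote.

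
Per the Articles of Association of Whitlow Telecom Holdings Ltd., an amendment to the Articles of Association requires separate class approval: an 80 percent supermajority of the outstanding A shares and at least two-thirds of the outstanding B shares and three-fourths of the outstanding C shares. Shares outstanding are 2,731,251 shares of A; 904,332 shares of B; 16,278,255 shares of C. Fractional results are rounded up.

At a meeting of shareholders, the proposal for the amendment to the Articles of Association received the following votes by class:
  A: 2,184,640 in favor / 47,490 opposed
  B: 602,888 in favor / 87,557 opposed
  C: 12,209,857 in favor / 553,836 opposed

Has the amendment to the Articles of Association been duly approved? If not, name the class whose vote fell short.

A: 4/5 of 2731251 = 2185000.80, rounded up to 2185001; 2,185,001 required, 2,184,640 in favor — not approved.
B: 2/3 of 904332 = 602888; 602,888 required, 602,888 in favor — approved.
C: 3/4 of 16278255 = 12208691.25, rounded up to 12208692; 12,208,692 required, 12,209,857 in favor — approved.

Not approved — the A shares did not give the required vote.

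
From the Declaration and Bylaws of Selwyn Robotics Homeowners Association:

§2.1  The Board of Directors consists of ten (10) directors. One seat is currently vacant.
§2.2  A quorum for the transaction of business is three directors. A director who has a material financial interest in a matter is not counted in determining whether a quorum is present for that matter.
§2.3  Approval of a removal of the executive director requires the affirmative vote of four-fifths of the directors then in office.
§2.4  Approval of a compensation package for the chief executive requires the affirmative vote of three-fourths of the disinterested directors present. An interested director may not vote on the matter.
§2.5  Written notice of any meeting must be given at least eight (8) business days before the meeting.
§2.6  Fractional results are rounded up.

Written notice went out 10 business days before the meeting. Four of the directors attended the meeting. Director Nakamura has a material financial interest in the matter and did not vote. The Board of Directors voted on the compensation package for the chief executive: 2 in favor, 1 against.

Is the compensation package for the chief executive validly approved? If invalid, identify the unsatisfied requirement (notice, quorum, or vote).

Notice: 10 business days given; 8 required (10 ≥ 8). Satisfied.
Quorum: 4 present, but the 1 interested director does not count, leaving 3. Quorum is 3. Satisfied.
Vote: the compensation package for the chief executive requires three-fourths of the disinterested directors present (4 − 1 = 3). 3/4 of 3 = 2.25, rounded up to 3, so 3 affirmative votes are needed; 2 voted in favor. Not satisfied.

Invalid — vote requirement not satisfied.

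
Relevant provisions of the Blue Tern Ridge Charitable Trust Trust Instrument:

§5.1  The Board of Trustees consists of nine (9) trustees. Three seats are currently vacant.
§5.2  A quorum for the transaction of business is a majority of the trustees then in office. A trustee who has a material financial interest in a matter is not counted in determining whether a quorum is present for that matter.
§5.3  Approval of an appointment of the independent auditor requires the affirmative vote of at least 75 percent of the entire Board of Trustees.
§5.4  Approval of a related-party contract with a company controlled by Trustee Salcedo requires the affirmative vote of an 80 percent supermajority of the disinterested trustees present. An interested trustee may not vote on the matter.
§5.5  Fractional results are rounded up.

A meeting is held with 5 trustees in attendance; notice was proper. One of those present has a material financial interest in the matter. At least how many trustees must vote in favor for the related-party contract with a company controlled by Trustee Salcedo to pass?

The related-party contract with a company controlled by Trustee Salcedo requires four-fifths of the disinterested trustees present (5 − 1 = 4).
4/5 of 4 = 3.20, rounded up to 4.

4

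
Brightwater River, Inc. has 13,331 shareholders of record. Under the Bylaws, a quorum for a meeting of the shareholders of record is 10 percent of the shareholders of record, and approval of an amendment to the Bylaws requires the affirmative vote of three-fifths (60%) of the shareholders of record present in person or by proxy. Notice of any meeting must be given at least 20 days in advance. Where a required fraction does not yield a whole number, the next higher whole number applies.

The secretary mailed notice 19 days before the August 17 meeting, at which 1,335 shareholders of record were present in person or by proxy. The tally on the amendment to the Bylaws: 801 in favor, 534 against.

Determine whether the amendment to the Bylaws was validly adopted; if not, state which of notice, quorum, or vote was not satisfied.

Invalid — notice requirement not satisfied.

Notice: 19 days given; 20 required. Not satisfied.
Quorum: 10% of 13,331 = 1,333.10, rounded up to 1,334; 1,335 present. Satisfied.
Vote: requires three-fifths of those present (1,335); 3/5 of 1335 = 801, so 801 needed; 801 in favor. Satisfied.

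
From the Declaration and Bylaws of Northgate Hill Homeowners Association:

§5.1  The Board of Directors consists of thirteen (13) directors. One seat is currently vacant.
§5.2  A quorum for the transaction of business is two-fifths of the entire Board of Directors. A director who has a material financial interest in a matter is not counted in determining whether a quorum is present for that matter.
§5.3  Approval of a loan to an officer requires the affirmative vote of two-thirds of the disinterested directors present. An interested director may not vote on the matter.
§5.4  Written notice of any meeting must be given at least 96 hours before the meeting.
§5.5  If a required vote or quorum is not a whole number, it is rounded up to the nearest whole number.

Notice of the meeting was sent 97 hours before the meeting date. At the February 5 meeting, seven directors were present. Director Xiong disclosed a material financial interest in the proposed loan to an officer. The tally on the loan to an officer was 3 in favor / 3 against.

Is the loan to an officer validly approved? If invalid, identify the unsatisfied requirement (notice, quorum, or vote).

Invalid — vote requirement not satisfied.

Notice: 97 hours given; 96 required (97 ≥ 96). Satisfied.
Quorum: 7 present, but the 1 interested director does not count, leaving 6. Quorum is 6. Satisfied.
Vote: the loan to an officer requires two-thirds of the disinterested directors present (7 − 1 = 6). 2/3 of 6 = 4, so 4 affirmative votes are needed; 3 voted in favor. Not satisfied.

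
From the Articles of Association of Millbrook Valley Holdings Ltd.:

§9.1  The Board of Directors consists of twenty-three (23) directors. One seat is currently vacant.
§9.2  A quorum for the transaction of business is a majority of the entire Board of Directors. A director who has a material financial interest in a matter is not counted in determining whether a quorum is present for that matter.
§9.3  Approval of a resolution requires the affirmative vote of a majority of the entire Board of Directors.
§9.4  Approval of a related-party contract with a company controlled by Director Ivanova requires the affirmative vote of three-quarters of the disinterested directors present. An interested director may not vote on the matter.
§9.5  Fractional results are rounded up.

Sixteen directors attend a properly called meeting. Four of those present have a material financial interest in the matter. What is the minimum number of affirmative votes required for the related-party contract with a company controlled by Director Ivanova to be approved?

The related-party contract with a company controlled by Director Ivanova requires three-fourths of the disinterested directors present (16 − 4 = 12).
3/4 of 12 = 9.

9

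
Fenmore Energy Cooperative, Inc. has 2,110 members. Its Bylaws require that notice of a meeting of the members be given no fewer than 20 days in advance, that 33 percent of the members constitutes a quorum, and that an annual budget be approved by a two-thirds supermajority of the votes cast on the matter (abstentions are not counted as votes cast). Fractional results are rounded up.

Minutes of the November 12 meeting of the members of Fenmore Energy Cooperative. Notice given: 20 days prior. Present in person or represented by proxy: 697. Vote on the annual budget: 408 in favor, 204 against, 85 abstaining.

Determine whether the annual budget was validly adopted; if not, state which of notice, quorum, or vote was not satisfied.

Valid — all requirements satisfied.

Notice: 20 days given; 20 required. Satisfied.
Quorum: 33% of 2,110 = 696.30, rounded up to 697; 697 present. Satisfied.
Vote: requires two-thirds of the votes cast (697 − 85 abstaining = 612); 2/3 of 612 = 408, so 408 needed; 408 in favor. Satisfied.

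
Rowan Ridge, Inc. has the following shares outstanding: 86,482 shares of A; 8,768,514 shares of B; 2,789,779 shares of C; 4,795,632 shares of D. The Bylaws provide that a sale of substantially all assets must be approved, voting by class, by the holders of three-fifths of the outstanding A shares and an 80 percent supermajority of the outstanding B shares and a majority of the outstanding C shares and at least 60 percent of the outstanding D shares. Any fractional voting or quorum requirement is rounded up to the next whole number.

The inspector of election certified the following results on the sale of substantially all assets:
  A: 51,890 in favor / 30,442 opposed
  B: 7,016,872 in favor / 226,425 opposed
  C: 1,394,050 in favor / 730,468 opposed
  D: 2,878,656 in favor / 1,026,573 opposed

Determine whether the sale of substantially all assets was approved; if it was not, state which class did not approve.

Not approved — the C shares did not give the required vote.

A: 3/5 of 86482 = 51889.20, rounded up to 51890; 51,890 required, 51,890 in favor — approved.
B: 4/5 of 8768514 = 7014811.20, rounded up to 7014812; 7,014,812 required, 7,016,872 in favor — approved.
C: a majority of 2789779 is 1394890; 1,394,890 required, 1,394,050 in favor — not approved.
D: 3/5 of 4795632 = 2877379.20, rounded up to 2877380; 2,877,380 required, 2,878,656 in favor — approved.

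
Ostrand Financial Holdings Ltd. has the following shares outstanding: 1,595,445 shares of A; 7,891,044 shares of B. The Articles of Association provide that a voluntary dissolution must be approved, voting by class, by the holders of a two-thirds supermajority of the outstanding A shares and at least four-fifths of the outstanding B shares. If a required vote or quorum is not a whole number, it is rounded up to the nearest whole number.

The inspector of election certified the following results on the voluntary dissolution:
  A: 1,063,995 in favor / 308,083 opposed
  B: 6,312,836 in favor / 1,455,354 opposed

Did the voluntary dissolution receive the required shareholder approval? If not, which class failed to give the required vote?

A: 2/3 of 1595445 = 1063630; 1,063,630 required, 1,063,995 in favor — approved.
B: 4/5 of 7891044 = 6312835.20, rounded up to 6312836; 6,312,836 required, 6,312,836 in favor — approved.

Approved — every class gave the required vote.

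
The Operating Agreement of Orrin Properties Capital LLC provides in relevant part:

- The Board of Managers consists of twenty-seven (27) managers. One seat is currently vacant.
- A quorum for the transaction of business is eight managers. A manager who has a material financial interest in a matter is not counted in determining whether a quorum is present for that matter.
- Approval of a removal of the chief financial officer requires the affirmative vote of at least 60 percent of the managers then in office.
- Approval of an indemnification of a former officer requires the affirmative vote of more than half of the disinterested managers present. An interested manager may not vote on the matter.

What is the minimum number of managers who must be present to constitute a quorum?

8

The quorum is fixed at 8.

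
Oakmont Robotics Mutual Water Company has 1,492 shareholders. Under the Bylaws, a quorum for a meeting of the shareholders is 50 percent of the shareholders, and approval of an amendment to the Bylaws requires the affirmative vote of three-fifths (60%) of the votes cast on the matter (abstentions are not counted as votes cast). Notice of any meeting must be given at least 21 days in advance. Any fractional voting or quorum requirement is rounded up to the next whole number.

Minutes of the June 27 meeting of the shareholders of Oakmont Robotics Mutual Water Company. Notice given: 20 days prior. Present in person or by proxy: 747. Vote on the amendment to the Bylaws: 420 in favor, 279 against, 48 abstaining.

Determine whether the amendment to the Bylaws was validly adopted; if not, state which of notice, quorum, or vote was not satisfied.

Invalid — notice requirement not satisfied.

Notice: 20 days given; 21 required. Not satisfied.
Quorum: 50% of 1,492 = 746; 747 present. Satisfied.
Vote: requires three-fifths of the votes cast (747 − 48 abstaining = 699); 3/5 of 699 = 419.40, rounded up to 420, so 420 needed; 420 in favor. Satisfied.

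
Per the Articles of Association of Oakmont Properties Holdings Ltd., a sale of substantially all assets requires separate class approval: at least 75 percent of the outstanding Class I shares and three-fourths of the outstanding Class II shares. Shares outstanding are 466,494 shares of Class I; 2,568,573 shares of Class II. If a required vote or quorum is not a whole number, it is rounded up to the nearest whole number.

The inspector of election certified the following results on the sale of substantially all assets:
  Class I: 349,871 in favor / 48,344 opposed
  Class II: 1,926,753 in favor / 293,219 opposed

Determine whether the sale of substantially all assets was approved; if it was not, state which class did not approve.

Class I: 3/4 of 466494 = 349870.50, rounded up to 349871; 349,871 required, 349,871 in favor — approved.
Class II: 3/4 of 2568573 = 1926429.75, rounded up to 1926430; 1,926,430 required, 1,926,753 in favor — approved.

Approved — every class gave the required vote.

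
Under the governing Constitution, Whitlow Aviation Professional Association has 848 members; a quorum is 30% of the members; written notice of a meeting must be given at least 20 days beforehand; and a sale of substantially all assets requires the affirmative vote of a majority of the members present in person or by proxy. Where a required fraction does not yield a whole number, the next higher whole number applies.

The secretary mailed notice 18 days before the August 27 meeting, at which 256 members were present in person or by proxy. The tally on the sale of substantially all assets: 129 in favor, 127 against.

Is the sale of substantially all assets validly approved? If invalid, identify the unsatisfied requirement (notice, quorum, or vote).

Invalid — notice requirement not satisfied.

Notice: 18 days given; 20 required. Not satisfied.
Quorum: 30% of 848 = 254.40, rounded up to 255; 256 present. Satisfied.
Vote: requires a majority of those present (256); a majority of 256 is 129, so 129 needed; 129 in favor. Satisfied.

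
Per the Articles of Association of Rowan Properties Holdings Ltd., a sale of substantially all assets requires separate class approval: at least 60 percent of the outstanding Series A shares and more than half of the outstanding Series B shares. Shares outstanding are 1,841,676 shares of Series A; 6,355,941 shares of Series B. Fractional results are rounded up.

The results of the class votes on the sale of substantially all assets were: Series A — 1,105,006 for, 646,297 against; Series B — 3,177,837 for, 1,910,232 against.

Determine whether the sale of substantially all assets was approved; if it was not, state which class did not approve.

Not approved — the Series B shares did not give the required vote.

Series A: 3/5 of 1841676 = 1105005.60, rounded up to 1105006; 1,105,006 required, 1,105,006 in favor — approved.
Series B: a majority of 6355941 is 3177971; 3,177,971 required, 3,177,837 in favor — not approved.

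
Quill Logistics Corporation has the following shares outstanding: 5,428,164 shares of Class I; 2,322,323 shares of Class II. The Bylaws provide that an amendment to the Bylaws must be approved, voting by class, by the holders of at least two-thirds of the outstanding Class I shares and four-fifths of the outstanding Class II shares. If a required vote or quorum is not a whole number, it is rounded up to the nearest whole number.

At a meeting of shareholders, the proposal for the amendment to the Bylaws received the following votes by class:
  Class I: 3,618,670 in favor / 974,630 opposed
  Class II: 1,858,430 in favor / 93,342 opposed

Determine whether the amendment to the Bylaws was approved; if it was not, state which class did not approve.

Class I: 2/3 of 5428164 = 3618776; 3,618,776 required, 3,618,670 in favor — not approved.
Class II: 4/5 of 2322323 = 1857858.40, rounded up to 1857859; 1,857,859 required, 1,858,430 in favor — approved.

Not approved — the Class I shares did not give the required vote.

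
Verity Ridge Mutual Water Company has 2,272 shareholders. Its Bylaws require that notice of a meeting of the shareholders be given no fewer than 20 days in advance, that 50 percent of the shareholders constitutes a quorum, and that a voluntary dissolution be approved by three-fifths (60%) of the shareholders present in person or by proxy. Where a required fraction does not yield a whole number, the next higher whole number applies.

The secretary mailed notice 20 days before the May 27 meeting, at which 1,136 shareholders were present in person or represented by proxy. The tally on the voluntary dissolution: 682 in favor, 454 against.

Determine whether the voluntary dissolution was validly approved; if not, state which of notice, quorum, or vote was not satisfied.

Valid — all requirements satisfied.

Notice: 20 days given; 20 required. Satisfied.
Quorum: 50% of 2,272 = 1,136; 1,136 present. Satisfied.
Vote: requires three-fifths of those present (1,136); 3/5 of 1136 = 681.60, rounded up to 682, so 682 needed; 682 in favor. Satisfied.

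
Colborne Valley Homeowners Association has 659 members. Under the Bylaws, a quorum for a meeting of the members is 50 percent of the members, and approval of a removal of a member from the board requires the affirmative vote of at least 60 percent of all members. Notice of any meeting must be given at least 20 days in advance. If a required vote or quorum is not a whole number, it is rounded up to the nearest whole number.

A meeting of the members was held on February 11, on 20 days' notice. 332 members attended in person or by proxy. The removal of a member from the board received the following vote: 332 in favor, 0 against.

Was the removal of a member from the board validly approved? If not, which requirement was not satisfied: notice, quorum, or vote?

Invalid — vote requirement not satisfied.

Notice: 20 days given; 20 required. Satisfied.
Quorum: 50% of 659 = 329.50, rounded up to 330; 332 present. Satisfied.
Vote: requires three-fifths of all members (659); 3/5 of 659 = 395.40, rounded up to 396, so 396 needed; 332 in favor. Not satisfied.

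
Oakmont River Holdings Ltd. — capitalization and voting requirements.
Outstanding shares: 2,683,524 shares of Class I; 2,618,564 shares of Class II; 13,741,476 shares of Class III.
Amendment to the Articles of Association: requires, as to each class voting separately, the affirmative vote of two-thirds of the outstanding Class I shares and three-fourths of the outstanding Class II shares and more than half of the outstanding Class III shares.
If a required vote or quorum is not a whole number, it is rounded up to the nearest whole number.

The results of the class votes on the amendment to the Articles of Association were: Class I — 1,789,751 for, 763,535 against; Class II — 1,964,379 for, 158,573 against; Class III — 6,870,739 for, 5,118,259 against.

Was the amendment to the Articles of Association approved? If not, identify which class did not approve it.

Approved — every class gave the required vote.

Class I: 2/3 of 2683524 = 1789016; 1,789,016 required, 1,789,751 in favor — approved.
Class II: 3/4 of 2618564 = 1963923; 1,963,923 required, 1,964,379 in favor — approved.
Class III: a majority of 13741476 is 6870739; 6,870,739 required, 6,870,739 in favor — approved.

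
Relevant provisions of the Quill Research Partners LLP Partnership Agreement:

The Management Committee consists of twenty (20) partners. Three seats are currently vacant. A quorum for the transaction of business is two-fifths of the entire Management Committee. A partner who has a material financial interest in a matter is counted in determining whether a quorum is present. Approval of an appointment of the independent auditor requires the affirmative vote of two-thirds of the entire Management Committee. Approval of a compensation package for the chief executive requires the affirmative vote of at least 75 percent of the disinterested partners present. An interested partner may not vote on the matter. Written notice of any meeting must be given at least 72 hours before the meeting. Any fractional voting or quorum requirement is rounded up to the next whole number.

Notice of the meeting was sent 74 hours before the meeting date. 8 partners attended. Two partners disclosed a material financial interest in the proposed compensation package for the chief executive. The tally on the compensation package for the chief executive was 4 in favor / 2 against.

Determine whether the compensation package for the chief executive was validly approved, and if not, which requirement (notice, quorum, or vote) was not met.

Invalid — vote requirement not satisfied.

Notice: 74 hours given; 72 required (74 ≥ 72). Satisfied.
Quorum: 8 present (interested partners count toward quorum); quorum is 8. Satisfied.
Vote: the compensation package for the chief executive requires three-fourths of the disinterested partners present (8 − 2 = 6). 3/4 of 6 = 4.50, rounded up to 5, so 5 affirmative votes are needed; 4 voted in favor. Not satisfied.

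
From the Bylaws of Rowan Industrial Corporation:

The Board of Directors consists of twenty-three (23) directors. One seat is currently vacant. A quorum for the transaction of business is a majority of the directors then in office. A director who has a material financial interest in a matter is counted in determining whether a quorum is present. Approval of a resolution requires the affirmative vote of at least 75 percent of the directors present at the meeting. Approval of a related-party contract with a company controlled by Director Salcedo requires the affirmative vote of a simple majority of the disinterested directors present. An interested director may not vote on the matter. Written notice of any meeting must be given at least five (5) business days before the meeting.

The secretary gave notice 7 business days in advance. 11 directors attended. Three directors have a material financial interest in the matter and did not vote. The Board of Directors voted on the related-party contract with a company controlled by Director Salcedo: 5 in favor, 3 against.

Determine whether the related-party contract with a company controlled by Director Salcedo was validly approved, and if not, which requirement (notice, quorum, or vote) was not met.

Notice: 7 business days given; 5 required (7 ≥ 5). Satisfied.
Quorum: 11 present (interested directors count toward quorum); quorum is 12. Not satisfied.
Vote: the related-party contract with a company controlled by Director Salcedo requires a majority of the disinterested directors present (11 − 3 = 8). A majority of 8 is 5, so 5 affirmative votes are needed; 5 voted in favor. Satisfied. (Moot — without a quorum no business can be validly transacted.)

Invalid — quorum requirement not satisfied.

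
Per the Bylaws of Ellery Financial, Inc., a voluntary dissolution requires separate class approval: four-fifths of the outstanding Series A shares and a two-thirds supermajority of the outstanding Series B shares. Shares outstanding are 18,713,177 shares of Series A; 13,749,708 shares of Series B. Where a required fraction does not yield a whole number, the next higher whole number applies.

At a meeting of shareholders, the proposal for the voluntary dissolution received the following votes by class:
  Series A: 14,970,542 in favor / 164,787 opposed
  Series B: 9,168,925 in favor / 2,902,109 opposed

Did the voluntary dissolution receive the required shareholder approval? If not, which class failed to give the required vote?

Approved — every class gave the required vote.

Series A: 4/5 of 18713177 = 14970541.60, rounded up to 14970542; 14,970,542 required, 14,970,542 in favor — approved.
Series B: 2/3 of 13749708 = 9166472; 9,166,472 required, 9,168,925 in favor — approved.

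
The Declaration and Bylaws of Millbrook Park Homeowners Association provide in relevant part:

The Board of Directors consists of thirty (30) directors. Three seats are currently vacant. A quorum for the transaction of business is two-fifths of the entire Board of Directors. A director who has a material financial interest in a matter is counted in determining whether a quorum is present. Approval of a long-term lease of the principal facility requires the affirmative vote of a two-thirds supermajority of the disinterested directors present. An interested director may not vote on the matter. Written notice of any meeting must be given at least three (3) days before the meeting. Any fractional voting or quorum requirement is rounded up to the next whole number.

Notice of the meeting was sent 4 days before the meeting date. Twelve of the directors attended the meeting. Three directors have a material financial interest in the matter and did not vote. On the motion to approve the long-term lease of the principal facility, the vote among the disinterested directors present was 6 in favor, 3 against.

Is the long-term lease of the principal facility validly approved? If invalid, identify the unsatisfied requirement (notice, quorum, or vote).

Valid — all requirements satisfied.

Notice: 4 days given; 3 required (4 ≥ 3). Satisfied.
Quorum: 12 present (interested directors count toward quorum); quorum is 12. Satisfied.
Vote: the long-term lease of the principal facility requires two-thirds of the disinterested directors present (12 − 3 = 9). 2/3 of 9 = 6, so 6 affirmative votes are needed; 6 voted in favor. Satisfied.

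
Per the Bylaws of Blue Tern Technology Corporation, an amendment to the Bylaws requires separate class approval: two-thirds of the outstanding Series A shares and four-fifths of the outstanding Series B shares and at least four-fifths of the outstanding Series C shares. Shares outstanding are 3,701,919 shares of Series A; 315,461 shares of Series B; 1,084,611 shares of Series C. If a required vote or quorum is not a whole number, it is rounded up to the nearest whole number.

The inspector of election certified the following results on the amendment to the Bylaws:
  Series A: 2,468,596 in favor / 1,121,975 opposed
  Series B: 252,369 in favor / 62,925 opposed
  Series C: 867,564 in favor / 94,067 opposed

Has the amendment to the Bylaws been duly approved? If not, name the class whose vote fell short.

Not approved — the Series C shares did not give the required vote.

Series A: 2/3 of 3701919 = 2467946; 2,467,946 required, 2,468,596 in favor — approved.
Series B: 4/5 of 315461 = 252368.80, rounded up to 252369; 252,369 required, 252,369 in favor — approved.
Series C: 4/5 of 1084611 = 867688.80, rounded up to 867689; 867,689 required, 867,564 in favor — not approved.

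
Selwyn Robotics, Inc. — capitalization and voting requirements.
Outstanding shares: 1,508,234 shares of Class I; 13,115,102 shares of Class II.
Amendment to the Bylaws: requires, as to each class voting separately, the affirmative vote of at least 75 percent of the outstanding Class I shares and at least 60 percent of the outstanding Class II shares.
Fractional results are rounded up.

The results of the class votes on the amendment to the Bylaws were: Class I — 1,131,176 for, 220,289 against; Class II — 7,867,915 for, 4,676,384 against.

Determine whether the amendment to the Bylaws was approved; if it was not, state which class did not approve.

Not approved — the Class II shares did not give the required vote.

Class I: 3/4 of 1508234 = 1131175.50, rounded up to 1131176; 1,131,176 required, 1,131,176 in favor — approved.
Class II: 3/5 of 13115102 = 7869061.20, rounded up to 7869062; 7,869,062 required, 7,867,915 in favor — not approved.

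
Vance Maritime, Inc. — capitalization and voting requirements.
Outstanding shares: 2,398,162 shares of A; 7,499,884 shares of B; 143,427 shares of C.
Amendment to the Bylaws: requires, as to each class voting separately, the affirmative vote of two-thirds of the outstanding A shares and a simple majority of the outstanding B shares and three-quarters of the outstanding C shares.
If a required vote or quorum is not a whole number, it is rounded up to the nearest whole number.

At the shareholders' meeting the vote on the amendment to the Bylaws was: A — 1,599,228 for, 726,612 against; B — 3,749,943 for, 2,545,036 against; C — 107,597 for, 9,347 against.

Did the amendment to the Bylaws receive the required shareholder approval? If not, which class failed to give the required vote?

A: 2/3 of 2398162 = 1598774.67, rounded up to 1598775; 1,598,775 required, 1,599,228 in favor — approved.
B: a majority of 7499884 is 3749943; 3,749,943 required, 3,749,943 in favor — approved.
C: 3/4 of 143427 = 107570.25, rounded up to 107571; 107,571 required, 107,597 in favor — approved.

Approved — every class gave the required vote.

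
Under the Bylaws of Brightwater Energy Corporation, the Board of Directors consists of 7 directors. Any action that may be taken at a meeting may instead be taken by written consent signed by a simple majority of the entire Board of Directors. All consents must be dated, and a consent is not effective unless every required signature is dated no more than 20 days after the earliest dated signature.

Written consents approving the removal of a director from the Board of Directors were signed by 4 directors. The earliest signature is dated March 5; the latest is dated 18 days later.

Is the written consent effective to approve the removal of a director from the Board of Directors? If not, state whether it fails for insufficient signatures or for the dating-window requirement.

Signatures required: a simple majority of 7 — a majority of 7 is 4, so 4 needed; 4 signed. Sufficient.
Dating window: the latest signature is 18 days after the earliest; the limit is 20 days. Within the window.

Effective — both the signature and dating-window requirements are satisfied.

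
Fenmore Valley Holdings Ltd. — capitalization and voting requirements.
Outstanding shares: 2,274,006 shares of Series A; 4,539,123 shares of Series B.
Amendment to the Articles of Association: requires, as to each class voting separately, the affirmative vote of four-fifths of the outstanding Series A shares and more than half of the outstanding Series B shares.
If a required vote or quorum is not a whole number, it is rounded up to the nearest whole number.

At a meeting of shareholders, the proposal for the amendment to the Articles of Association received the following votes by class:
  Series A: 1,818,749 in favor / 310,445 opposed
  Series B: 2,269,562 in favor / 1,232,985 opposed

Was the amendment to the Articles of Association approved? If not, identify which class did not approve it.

Not approved — the Series A shares did not give the required vote.

Series A: 4/5 of 2274006 = 1819204.80, rounded up to 1819205; 1,819,205 required, 1,818,749 in favor — not approved.
Series B: a majority of 4539123 is 2269562; 2,269,562 required, 2,269,562 in favor — approved.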